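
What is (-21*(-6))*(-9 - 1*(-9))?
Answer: 0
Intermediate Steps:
(-21*(-6))*(-9 - 1*(-9)) = 126*(-9 + 9) = 126*0 = 0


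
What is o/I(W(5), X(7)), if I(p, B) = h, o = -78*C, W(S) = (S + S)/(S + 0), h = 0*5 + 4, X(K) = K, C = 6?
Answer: -117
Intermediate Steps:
h = 4 (h = 0 + 4 = 4)
W(S) = 2 (W(S) = (2*S)/S = 2)
o = -468 (o = -78*6 = -468)
I(p, B) = 4
o/I(W(5), X(7)) = -468/4 = -468*¼ = -117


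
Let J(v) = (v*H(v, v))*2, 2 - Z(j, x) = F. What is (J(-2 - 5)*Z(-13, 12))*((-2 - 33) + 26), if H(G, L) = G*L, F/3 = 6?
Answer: -98784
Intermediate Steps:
F = 18 (F = 3*6 = 18)
Z(j, x) = -16 (Z(j, x) = 2 - 1*18 = 2 - 18 = -16)
J(v) = 2*v**3 (J(v) = (v*(v*v))*2 = (v*v**2)*2 = v**3*2 = 2*v**3)
(J(-2 - 5)*Z(-13, 12))*((-2 - 33) + 26) = ((2*(-2 - 5)**3)*(-16))*((-2 - 33) + 26) = ((2*(-7)**3)*(-16))*(-35 + 26) = ((2*(-343))*(-16))*(-9) = -686*(-16)*(-9) = 10976*(-9) = -98784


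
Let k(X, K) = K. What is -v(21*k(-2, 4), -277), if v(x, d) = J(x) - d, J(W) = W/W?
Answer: -278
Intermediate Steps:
J(W) = 1
v(x, d) = 1 - d
-v(21*k(-2, 4), -277) = -(1 - 1*(-277)) = -(1 + 277) = -1*278 = -278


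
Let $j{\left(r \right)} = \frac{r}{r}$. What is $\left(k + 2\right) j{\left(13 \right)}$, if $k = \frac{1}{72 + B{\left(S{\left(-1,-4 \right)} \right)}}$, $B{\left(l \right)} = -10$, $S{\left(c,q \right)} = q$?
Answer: $\frac{125}{62} \approx 2.0161$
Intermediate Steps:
$j{\left(r \right)} = 1$
$k = \frac{1}{62}$ ($k = \frac{1}{72 - 10} = \frac{1}{62} \approx 0.016129$)
$\left(k + 2\right) j{\left(13 \right)} = \left(\frac{1}{62} + 2\right) 1 = \frac{125}{62} \cdot 1 = \frac{125}{62}$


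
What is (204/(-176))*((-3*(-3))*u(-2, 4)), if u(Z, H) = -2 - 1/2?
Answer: 2295/88 ≈ 26.080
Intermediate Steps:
u(Z, H) = -5/2 (u(Z, H) = -2 - 1*½ = -2 - ½ = -5/2)
(204/(-176))*((-3*(-3))*u(-2, 4)) = (204/(-176))*(-3*(-3)*(-5/2)) = (204*(-1/176))*(9*(-5/2)) = -51/44*(-45/2) = 2295/88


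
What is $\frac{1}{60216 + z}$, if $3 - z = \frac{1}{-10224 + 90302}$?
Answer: $\frac{80078}{4822217081} \approx 1.6606 \cdot 10^{-5}$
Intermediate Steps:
$z = \frac{240233}{80078}$ ($z = 3 - \frac{1}{-10224 + 90302} = 3 - \frac{1}{80078} = \frac{240233}{80078} \approx 3.0$)
$\frac{1}{60216 + z} = \frac{1}{60216 + \frac{240233}{80078}} = \frac{1}{\frac{4822217081}{80078}} = \frac{80078}{4822217081}$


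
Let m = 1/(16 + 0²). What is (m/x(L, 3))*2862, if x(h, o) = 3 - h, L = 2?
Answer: 1431/8 ≈ 178.88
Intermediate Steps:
m = 1/16 (m = 1/(16 + 0) = 1/16 ≈ 0.062500)
(m/x(L, 3))*2862 = (1/(16*(3 - 1*2)))*2862 = (1/(16*(3 - 2)))*2862 = ((1/16)/1)*2862 = ((1/16)*1)*2862 = (1/16)*2862 = 1431/8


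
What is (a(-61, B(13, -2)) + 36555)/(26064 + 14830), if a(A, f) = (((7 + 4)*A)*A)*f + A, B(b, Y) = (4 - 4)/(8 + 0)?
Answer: 18247/20447 ≈ 0.89240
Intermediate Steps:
B(b, Y) = 0 (B(b, Y) = 0/8 = 0*(⅛) = 0)
a(A, f) = A + 11*f*A² (a(A, f) = ((11*A)*A)*f + A = (11*A²)*f + A = 11*f*A² + A = A + 11*f*A²)
(a(-61, B(13, -2)) + 36555)/(26064 + 14830) = (-61*(1 + 11*(-61)*0) + 36555)/(26064 + 14830) = (-61*(1 + 0) + 36555)/40894 = (-61*1 + 36555)*(1/40894) = (-61 + 36555)*(1/40894) = 36494*(1/40894) = 18247/20447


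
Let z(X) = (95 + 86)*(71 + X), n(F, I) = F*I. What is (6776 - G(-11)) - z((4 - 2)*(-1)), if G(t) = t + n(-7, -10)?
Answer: -5772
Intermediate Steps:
G(t) = 70 + t (G(t) = t - 7*(-10) = t + 70 = 70 + t)
z(X) = 12851 + 181*X (z(X) = 181*(71 + X) = 12851 + 181*X)
(6776 - G(-11)) - z((4 - 2)*(-1)) = (6776 - (70 - 11)) - (12851 + 181*((4 - 2)*(-1))) = (6776 - 1*59) - (12851 + 181*(2*(-1))) = (6776 - 59) - (12851 + 181*(-2)) = 6717 - (12851 - 362) = 6717 - 1*12489 = 6717 - 12489 = -5772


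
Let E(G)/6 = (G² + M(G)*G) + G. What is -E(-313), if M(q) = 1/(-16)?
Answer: -4688427/8 ≈ -5.8605e+5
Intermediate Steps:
M(q) = -1/16
E(G) = 6*G² + 45*G/8 (E(G) = 6*((G² - G/16) + G) = 6*(G² + 15*G/16) = 6*G² + 45*G/8)
-E(-313) = -3*(-313)*(15 + 16*(-313))/8 = -3*(-313)*(15 - 5008)/8 = -3*(-313)*(-4993)/8 = -1*4688427/8 = -4688427/8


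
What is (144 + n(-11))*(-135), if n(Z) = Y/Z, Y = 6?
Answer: -213030/11 ≈ -19366.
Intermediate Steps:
n(Z) = 6/Z
(144 + n(-11))*(-135) = (144 + 6/(-11))*(-135) = (144 + 6*(-1/11))*(-135) = (144 - 6/11)*(-135) = (1578/11)*(-135) = -213030/11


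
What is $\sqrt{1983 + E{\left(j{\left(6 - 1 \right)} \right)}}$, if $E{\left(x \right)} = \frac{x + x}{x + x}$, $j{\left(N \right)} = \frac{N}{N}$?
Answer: $8 \sqrt{31} \approx 44.542$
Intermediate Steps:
$j{\left(N \right)} = 1$
$E{\left(x \right)} = 1$ ($E{\left(x \right)} = \frac{2 x}{2 x} = 2 x \frac{1}{2 x} = 1$)
$\sqrt{1983 + E{\left(j{\left(6 - 1 \right)} \right)}} = \sqrt{1983 + 1} = \sqrt{1984} = 8 \sqrt{31}$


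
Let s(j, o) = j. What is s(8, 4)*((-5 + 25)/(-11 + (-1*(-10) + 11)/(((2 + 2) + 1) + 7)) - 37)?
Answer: -11592/37 ≈ -313.30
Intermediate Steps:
s(8, 4)*((-5 + 25)/(-11 + (-1*(-10) + 11)/(((2 + 2) + 1) + 7)) - 37) = 8*((-5 + 25)/(-11 + (-1*(-10) + 11)/(((2 + 2) + 1) + 7)) - 37) = 8*(20/(-11 + (10 + 11)/((4 + 1) + 7)) - 37) = 8*(20/(-11 + 21/(5 + 7)) - 37) = 8*(20/(-11 + 21/12) - 37) = 8*(20/(-11 + 21*(1/12)) - 37) = 8*(20/(-11 + 7/4) - 37) = 8*(20/(-37/4) - 37) = 8*(20*(-4/37) - 37) = 8*(-80/37 - 37) = 8*(-1449/37) = -11592/37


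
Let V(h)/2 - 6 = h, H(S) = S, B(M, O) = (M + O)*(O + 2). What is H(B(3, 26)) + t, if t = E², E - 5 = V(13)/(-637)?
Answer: 339388037/405769 ≈ 836.41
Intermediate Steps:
B(M, O) = (2 + O)*(M + O) (B(M, O) = (M + O)*(2 + O) = (2 + O)*(M + O))
V(h) = 12 + 2*h
E = 3147/637 (E = 5 + (12 + 2*13)/(-637) = 5 + (12 + 26)*(-1/637) = 5 + 38*(-1/637) = 5 - 38/637 = 3147/637 ≈ 4.9403)
t = 9903609/405769 (t = (3147/637)² = 9903609/405769 ≈ 24.407)
H(B(3, 26)) + t = (26² + 2*3 + 2*26 + 3*26) + 9903609/405769 = (676 + 6 + 52 + 78) + 9903609/405769 = 812 + 9903609/405769 = 339388037/405769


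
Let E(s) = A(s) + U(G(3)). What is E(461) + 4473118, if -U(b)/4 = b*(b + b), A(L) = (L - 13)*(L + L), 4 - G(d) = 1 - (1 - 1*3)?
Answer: 4886166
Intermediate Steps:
G(d) = 1 (G(d) = 4 - (1 - (1 - 1*3)) = 4 - (1 - (1 - 3)) = 4 - (1 - 1*(-2)) = 4 - (1 + 2) = 4 - 1*3 = 4 - 3 = 1)
A(L) = 2*L*(-13 + L) (A(L) = (-13 + L)*(2*L) = 2*L*(-13 + L))
U(b) = -8*b² (U(b) = -4*b*(b + b) = -4*b*2*b = -8*b²)
E(s) = -8 + 2*s*(-13 + s) (E(s) = 2*s*(-13 + s) - 8*1² = 2*s*(-13 + s) - 8*1 = 2*s*(-13 + s) - 8 = -8 + 2*s*(-13 + s))
E(461) + 4473118 = (-8 + 2*461*(-13 + 461)) + 4473118 = (-8 + 2*461*448) + 4473118 = (-8 + 413056) + 4473118 = 413048 + 4473118 = 4886166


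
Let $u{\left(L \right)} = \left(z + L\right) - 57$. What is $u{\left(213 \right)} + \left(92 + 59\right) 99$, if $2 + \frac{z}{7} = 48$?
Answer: $15427$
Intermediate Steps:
$z = 322$ ($z = -14 + 7 \cdot 48 = -14 + 336 = 322$)
$u{\left(L \right)} = 265 + L$ ($u{\left(L \right)} = \left(322 + L\right) - 57 = 265 + L$)
$u{\left(213 \right)} + \left(92 + 59\right) 99 = \left(265 + 213\right) + \left(92 + 59\right) 99 = 478 + 151 \cdot 99 = 478 + 14949 = 15427$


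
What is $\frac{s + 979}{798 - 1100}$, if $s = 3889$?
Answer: $- \frac{2434}{151} \approx -16.119$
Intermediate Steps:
$\frac{s + 979}{798 - 1100} = \frac{3889 + 979}{798 - 1100} = \frac{4868}{-302} = 4868 \left(- \frac{1}{302}\right) = - \frac{2434}{151}$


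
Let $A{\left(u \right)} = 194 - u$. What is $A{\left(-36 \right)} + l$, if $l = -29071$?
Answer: $-28841$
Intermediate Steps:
$A{\left(-36 \right)} + l = \left(194 - -36\right) - 29071 = \left(194 + 36\right) - 29071 = 230 - 29071 = -28841$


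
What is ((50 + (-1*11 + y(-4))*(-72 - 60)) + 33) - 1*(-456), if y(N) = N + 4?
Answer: 1991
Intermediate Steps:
y(N) = 4 + N
((50 + (-1*11 + y(-4))*(-72 - 60)) + 33) - 1*(-456) = ((50 + (-1*11 + (4 - 4))*(-72 - 60)) + 33) - 1*(-456) = ((50 + (-11 + 0)*(-132)) + 33) + 456 = ((50 - 11*(-132)) + 33) + 456 = ((50 + 1452) + 33) + 456 = (1502 + 33) + 456 = 1535 + 456 = 1991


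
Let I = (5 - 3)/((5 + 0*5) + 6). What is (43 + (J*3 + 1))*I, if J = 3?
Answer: 106/11 ≈ 9.6364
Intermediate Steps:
I = 2/11 (I = 2/((5 + 0) + 6) = 2/(5 + 6) = 2/11 ≈ 0.18182)
(43 + (J*3 + 1))*I = (43 + (3*3 + 1))*(2/11) = (43 + (9 + 1))*(2/11) = (43 + 10)*(2/11) = 53*(2/11) = 106/11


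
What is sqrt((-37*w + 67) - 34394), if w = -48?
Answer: I*sqrt(32551) ≈ 180.42*I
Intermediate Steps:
sqrt((-37*w + 67) - 34394) = sqrt((-37*(-48) + 67) - 34394) = sqrt((1776 + 67) - 34394) = sqrt(1843 - 34394) = sqrt(-32551) = I*sqrt(32551)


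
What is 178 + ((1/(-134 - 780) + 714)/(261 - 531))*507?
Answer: -19129255/16452 ≈ -1162.7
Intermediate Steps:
178 + ((1/(-134 - 780) + 714)/(261 - 531))*507 = 178 + ((1/(-914) + 714)/(-270))*507 = 178 + ((-1/914 + 714)*(-1/270))*507 = 178 + ((652595/914)*(-1/270))*507 = 178 - 130519/49356*507 = 178 - 22057711/16452 = -19129255/16452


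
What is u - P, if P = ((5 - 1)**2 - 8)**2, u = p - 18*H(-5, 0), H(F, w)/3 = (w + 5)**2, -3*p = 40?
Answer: -4282/3 ≈ -1427.3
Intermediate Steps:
p = -40/3 (p = -1/3*40 = -40/3 ≈ -13.333)
H(F, w) = 3*(5 + w)**2 (H(F, w) = 3*(w + 5)**2 = 3*(5 + w)**2)
u = -4090/3 (u = -40/3 - 54*(5 + 0)**2 = -40/3 - 54*5**2 = -40/3 - 54*25 = -40/3 - 18*75 = -40/3 - 1350 = -4090/3 ≈ -1363.3)
P = 64 (P = (4**2 - 8)**2 = (16 - 8)**2 = 8**2 = 64)
u - P = -4090/3 - 1*64 = -4090/3 - 64 = -4282/3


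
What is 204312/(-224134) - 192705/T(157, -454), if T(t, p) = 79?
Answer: -21603941559/8853293 ≈ -2440.2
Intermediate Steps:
204312/(-224134) - 192705/T(157, -454) = 204312/(-224134) - 192705/79 = 204312*(-1/224134) - 192705*1/79 = -102156/112067 - 192705/79 = -21603941559/8853293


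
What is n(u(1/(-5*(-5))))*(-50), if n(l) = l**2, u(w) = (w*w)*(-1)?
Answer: -2/15625 ≈ -0.00012800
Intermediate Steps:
u(w) = -w**2 (u(w) = w**2*(-1) = -w**2)
n(u(1/(-5*(-5))))*(-50) = (-(1/(-5*(-5)))**2)**2*(-50) = (-(-1/5*(-1/5))**2)**2*(-50) = (-(1/25)**2)**2*(-50) = (-1*1/625)**2*(-50) = (-1/625)**2*(-50) = (1/390625)*(-50) = -2/15625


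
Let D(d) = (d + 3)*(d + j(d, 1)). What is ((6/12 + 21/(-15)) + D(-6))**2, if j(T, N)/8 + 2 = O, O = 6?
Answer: 622521/100 ≈ 6225.2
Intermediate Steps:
j(T, N) = 32 (j(T, N) = -16 + 8*6 = -16 + 48 = 32)
D(d) = (3 + d)*(32 + d) (D(d) = (d + 3)*(d + 32) = (3 + d)*(32 + d))
((6/12 + 21/(-15)) + D(-6))**2 = ((6/12 + 21/(-15)) + (96 + (-6)**2 + 35*(-6)))**2 = ((6*(1/12) + 21*(-1/15)) + (96 + 36 - 210))**2 = ((1/2 - 7/5) - 78)**2 = (-9/10 - 78)**2 = (-789/10)**2 = 622521/100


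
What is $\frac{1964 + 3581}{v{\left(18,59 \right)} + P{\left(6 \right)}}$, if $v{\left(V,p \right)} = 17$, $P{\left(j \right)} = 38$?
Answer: $\frac{1109}{11} \approx 100.82$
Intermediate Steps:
$\frac{1964 + 3581}{v{\left(18,59 \right)} + P{\left(6 \right)}} = \frac{1964 + 3581}{17 + 38} = \frac{5545}{55} = 5545 \cdot \frac{1}{55} = \frac{1109}{11}$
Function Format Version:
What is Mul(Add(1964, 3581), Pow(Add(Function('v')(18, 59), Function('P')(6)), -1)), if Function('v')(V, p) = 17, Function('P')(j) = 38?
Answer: Rational(1109, 11) ≈ 100.82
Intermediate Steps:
Mul(Add(1964, 3581), Pow(Add(Function('v')(18, 59), Function('P')(6)), -1)) = Mul(Add(1964, 3581), Pow(Add(17, 38), -1)) = Mul(5545, Pow(55, -1)) = Mul(5545, Rational(1, 55)) = Rational(1109, 11)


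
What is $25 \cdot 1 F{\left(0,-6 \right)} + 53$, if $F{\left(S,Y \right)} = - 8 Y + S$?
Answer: $1253$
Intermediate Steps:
$F{\left(S,Y \right)} = S - 8 Y$
$25 \cdot 1 F{\left(0,-6 \right)} + 53 = 25 \cdot 1 \left(0 - -48\right) + 53 = 25 \left(0 + 48\right) + 53 = 25 \cdot 48 + 53 = 1200 + 53 = 1253$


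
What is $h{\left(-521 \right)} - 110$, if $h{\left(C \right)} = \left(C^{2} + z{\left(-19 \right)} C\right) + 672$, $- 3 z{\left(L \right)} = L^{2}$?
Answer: $\frac{1004090}{3} \approx 3.347 \cdot 10^{5}$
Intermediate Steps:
$z{\left(L \right)} = - \frac{L^{2}}{3}$
$h{\left(C \right)} = 672 + C^{2} - \frac{361 C}{3}$ ($h{\left(C \right)} = \left(C^{2} + - \frac{\left(-19\right)^{2}}{3} C\right) + 672 = \left(C^{2} + \left(- \frac{1}{3}\right) 361 C\right) + 672 = \left(C^{2} - \frac{361 C}{3}\right) + 672 = 672 + C^{2} - \frac{361 C}{3}$)
$h{\left(-521 \right)} - 110 = \left(672 + \left(-521\right)^{2} - - \frac{188081}{3}\right) - 110 = \left(672 + 271441 + \frac{188081}{3}\right) - 110 = \frac{1004420}{3} - 110 = \frac{1004090}{3}$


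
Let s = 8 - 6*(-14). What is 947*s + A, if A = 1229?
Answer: 88353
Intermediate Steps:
s = 92 (s = 8 + 84 = 92)
947*s + A = 947*92 + 1229 = 87124 + 1229 = 88353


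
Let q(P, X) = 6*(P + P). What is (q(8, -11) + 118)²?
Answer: 45796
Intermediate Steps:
q(P, X) = 12*P (q(P, X) = 6*(2*P) = 12*P)
(q(8, -11) + 118)² = (12*8 + 118)² = (96 + 118)² = 214² = 45796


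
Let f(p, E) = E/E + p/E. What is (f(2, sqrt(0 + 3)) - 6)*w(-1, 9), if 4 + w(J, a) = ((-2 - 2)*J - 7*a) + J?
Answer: 320 - 128*sqrt(3)/3 ≈ 246.10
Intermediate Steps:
w(J, a) = -4 - 7*a - 3*J (w(J, a) = -4 + (((-2 - 2)*J - 7*a) + J) = -4 + ((-4*J - 7*a) + J) = -4 + ((-7*a - 4*J) + J) = -4 + (-7*a - 3*J) = -4 - 7*a - 3*J)
f(p, E) = 1 + p/E
(f(2, sqrt(0 + 3)) - 6)*w(-1, 9) = ((sqrt(0 + 3) + 2)/(sqrt(0 + 3)) - 6)*(-4 - 7*9 - 3*(-1)) = ((sqrt(3) + 2)/(sqrt(3)) - 6)*(-4 - 63 + 3) = ((sqrt(3)/3)*(2 + sqrt(3)) - 6)*(-64) = (sqrt(3)*(2 + sqrt(3))/3 - 6)*(-64) = (-6 + sqrt(3)*(2 + sqrt(3))/3)*(-64) = 384 - 64*sqrt(3)*(2 + sqrt(3))/3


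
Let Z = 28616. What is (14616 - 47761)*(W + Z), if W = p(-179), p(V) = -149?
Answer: -943538715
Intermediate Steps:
W = -149
(14616 - 47761)*(W + Z) = (14616 - 47761)*(-149 + 28616) = -33145*28467 = -943538715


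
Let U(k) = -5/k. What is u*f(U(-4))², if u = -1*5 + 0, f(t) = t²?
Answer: -3125/256 ≈ -12.207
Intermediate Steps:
u = -5 (u = -5 + 0 = -5)
u*f(U(-4))² = -5*((-5/(-4))²)² = -5*((-5*(-¼))²)² = -5*((5/4)²)² = -5*(25/16)² = -5*625/256 = -3125/256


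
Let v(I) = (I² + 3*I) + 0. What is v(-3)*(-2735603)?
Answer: 0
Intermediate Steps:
v(I) = I² + 3*I
v(-3)*(-2735603) = -3*(3 - 3)*(-2735603) = -3*0*(-2735603) = 0*(-2735603) = 0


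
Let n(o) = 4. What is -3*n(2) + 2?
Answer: -10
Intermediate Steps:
-3*n(2) + 2 = -3*4 + 2 = -12 + 2 = -10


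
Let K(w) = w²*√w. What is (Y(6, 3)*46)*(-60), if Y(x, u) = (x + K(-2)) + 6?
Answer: -33120 - 11040*I*√2 ≈ -33120.0 - 15613.0*I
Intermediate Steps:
K(w) = w^(5/2)
Y(x, u) = 6 + x + 4*I*√2 (Y(x, u) = (x + (-2)^(5/2)) + 6 = (x + 4*I*√2) + 6 = 6 + x + 4*I*√2)
(Y(6, 3)*46)*(-60) = ((6 + 6 + 4*I*√2)*46)*(-60) = ((12 + 4*I*√2)*46)*(-60) = (552 + 184*I*√2)*(-60) = -33120 - 11040*I*√2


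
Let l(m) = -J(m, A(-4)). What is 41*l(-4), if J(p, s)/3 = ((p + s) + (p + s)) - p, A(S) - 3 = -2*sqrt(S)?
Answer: -246 + 984*I ≈ -246.0 + 984.0*I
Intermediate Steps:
A(S) = 3 - 2*sqrt(S)
J(p, s) = 3*p + 6*s (J(p, s) = 3*(((p + s) + (p + s)) - p) = 3*((2*p + 2*s) - p) = 3*(p + 2*s) = 3*p + 6*s)
l(m) = -18 - 3*m + 24*I (l(m) = -(3*m + 6*(3 - 4*I)) = -(3*m + (18 - 24*I)) = -(18 - 24*I + 3*m) = -18 - 3*m + 24*I)
41*l(-4) = 41*(-18 - 3*(-4) + 24*I) = 41*(-18 + 12 + 24*I) = 41*(-6 + 24*I) = -246 + 984*I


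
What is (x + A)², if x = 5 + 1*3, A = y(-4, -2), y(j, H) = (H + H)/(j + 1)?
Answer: 784/9 ≈ 87.111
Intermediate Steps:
y(j, H) = 2*H/(1 + j) (y(j, H) = (2*H)/(1 + j) = 2*H/(1 + j))
A = 4/3 (A = 2*(-2)/(1 - 4) = 2*(-2)/(-3) = 2*(-2)*(-⅓) = 4/3 ≈ 1.3333)
x = 8 (x = 5 + 3 = 8)
(x + A)² = (8 + 4/3)² = (28/3)² = 784/9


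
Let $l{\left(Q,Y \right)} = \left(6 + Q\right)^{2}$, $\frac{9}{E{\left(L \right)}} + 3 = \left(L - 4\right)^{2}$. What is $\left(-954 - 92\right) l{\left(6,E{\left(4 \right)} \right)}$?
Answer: $-150624$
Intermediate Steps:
$E{\left(L \right)} = \frac{9}{-3 + \left(-4 + L\right)^{2}}$ ($E{\left(L \right)} = \frac{9}{-3 + \left(L - 4\right)^{2}} = \frac{9}{-3 + \left(-4 + L\right)^{2}}$)
$\left(-954 - 92\right) l{\left(6,E{\left(4 \right)} \right)} = \left(-954 - 92\right) \left(6 + 6\right)^{2} = - 1046 \cdot 12^{2} = \left(-1046\right) 144 = -150624$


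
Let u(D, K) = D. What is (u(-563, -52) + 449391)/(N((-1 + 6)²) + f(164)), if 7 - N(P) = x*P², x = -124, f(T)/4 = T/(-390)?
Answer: 87521460/15113537 ≈ 5.7909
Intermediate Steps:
f(T) = -2*T/195 (f(T) = 4*(T/(-390)) = 4*(T*(-1/390)) = 4*(-T/390) = -2*T/195)
N(P) = 7 + 124*P² (N(P) = 7 - (-124)*P² = 7 + 124*P²)
(u(-563, -52) + 449391)/(N((-1 + 6)²) + f(164)) = (-563 + 449391)/((7 + 124*((-1 + 6)²)²) - 2/195*164) = 448828/((7 + 124*(5²)²) - 328/195) = 448828/((7 + 124*25²) - 328/195) = 448828/((7 + 124*625) - 328/195) = 448828/((7 + 77500) - 328/195) = 448828/(77507 - 328/195) = 448828/(15113537/195) = 448828*(195/15113537) = 87521460/15113537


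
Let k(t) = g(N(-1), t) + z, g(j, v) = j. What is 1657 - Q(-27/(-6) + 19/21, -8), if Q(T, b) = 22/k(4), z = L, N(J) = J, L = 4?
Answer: 4949/3 ≈ 1649.7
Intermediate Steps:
z = 4
k(t) = 3 (k(t) = -1 + 4 = 3)
Q(T, b) = 22/3
1657 - Q(-27/(-6) + 19/21, -8) = 1657 - 1*22/3 = 1657 - 22/3 = 4949/3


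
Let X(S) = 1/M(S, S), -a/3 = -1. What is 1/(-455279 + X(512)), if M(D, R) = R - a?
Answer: -509/231737010 ≈ -2.1965e-6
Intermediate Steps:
a = 3 (a = -3*(-1) = 3)
M(D, R) = -3 + R (M(D, R) = R - 1*3 = R - 3 = -3 + R)
X(S) = 1/(-3 + S)
1/(-455279 + X(512)) = 1/(-455279 + 1/(-3 + 512)) = 1/(-455279 + 1/509) = 1/(-231737010/509) = -509/231737010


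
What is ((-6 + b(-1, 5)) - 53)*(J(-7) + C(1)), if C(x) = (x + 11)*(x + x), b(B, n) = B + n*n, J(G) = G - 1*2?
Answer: -525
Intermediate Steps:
J(G) = -2 + G (J(G) = G - 2 = -2 + G)
b(B, n) = B + n²
C(x) = 2*x*(11 + x) (C(x) = (11 + x)*(2*x) = 2*x*(11 + x))
((-6 + b(-1, 5)) - 53)*(J(-7) + C(1)) = ((-6 + (-1 + 5²)) - 53)*((-2 - 7) + 2*1*(11 + 1)) = ((-6 + (-1 + 25)) - 53)*(-9 + 2*1*12) = ((-6 + 24) - 53)*(-9 + 24) = (18 - 53)*15 = -35*15 = -525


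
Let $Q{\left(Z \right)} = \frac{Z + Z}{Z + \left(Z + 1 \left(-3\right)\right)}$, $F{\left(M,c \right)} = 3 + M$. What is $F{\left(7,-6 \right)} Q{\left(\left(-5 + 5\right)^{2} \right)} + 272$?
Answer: $272$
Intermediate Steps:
$Q{\left(Z \right)} = \frac{2 Z}{-3 + 2 Z}$ ($Q{\left(Z \right)} = \frac{2 Z}{Z + \left(Z - 3\right)} = \frac{2 Z}{Z + \left(-3 + Z\right)} = \frac{2 Z}{-3 + 2 Z}$)
$F{\left(7,-6 \right)} Q{\left(\left(-5 + 5\right)^{2} \right)} + 272 = \left(3 + 7\right) \frac{2 \left(-5 + 5\right)^{2}}{-3 + 2 \left(-5 + 5\right)^{2}} + 272 = 10 \frac{2 \cdot 0^{2}}{-3 + 2 \cdot 0^{2}} + 272 = 10 \cdot 2 \cdot 0 \frac{1}{-3 + 2 \cdot 0} + 272 = 10 \cdot 2 \cdot 0 \frac{1}{-3 + 0} + 272 = 10 \cdot 2 \cdot 0 \frac{1}{-3} + 272 = 10 \cdot 2 \cdot 0 \left(- \frac{1}{3}\right) + 272 = 10 \cdot 0 + 272 = 0 + 272 = 272$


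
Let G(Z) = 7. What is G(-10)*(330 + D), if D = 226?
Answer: 3892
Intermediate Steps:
G(-10)*(330 + D) = 7*(330 + 226) = 7*556 = 3892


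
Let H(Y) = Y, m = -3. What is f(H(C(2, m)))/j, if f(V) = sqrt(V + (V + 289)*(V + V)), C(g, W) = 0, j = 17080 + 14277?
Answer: 0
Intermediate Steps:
j = 31357
f(V) = sqrt(V + 2*V*(289 + V)) (f(V) = sqrt(V + (289 + V)*(2*V)) = sqrt(V + 2*V*(289 + V)))
f(H(C(2, m)))/j = sqrt(0*(579 + 2*0))/31357 = sqrt(0*(579 + 0))*(1/31357) = sqrt(0*579)*(1/31357) = sqrt(0)*(1/31357) = 0*(1/31357) = 0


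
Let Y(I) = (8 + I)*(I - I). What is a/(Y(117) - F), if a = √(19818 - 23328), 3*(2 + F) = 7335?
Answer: -3*I*√390/2443 ≈ -0.024251*I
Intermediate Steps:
F = 2443 (F = -2 + (⅓)*7335 = -2 + 2445 = 2443)
Y(I) = 0 (Y(I) = (8 + I)*0 = 0)
a = 3*I*√390 (a = √(-3510) = 3*I*√390 ≈ 59.245*I)
a/(Y(117) - F) = (3*I*√390)/(0 - 1*2443) = (3*I*√390)/(0 - 2443) = (3*I*√390)/(-2443) = (3*I*√390)*(-1/2443) = -3*I*√390/2443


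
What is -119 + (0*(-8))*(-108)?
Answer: -119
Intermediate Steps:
-119 + (0*(-8))*(-108) = -119 + 0*(-108) = -119 + 0 = -119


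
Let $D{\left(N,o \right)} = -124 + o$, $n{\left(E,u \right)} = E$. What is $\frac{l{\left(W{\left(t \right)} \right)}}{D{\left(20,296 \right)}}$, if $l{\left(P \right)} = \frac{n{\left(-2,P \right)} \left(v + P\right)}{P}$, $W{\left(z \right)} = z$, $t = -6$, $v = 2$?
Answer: $- \frac{1}{129} \approx -0.0077519$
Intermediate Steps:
$l{\left(P \right)} = \frac{-4 - 2 P}{P}$ ($l{\left(P \right)} = \frac{\left(-2\right) \left(2 + P\right)}{P} = \frac{-4 - 2 P}{P}$)
$\frac{l{\left(W{\left(t \right)} \right)}}{D{\left(20,296 \right)}} = \frac{-2 - \frac{4}{-6}}{-124 + 296} = \frac{-2 - - \frac{2}{3}}{172} = \left(-2 + \frac{2}{3}\right) \frac{1}{172} = \left(- \frac{4}{3}\right) \frac{1}{172} = - \frac{1}{129}$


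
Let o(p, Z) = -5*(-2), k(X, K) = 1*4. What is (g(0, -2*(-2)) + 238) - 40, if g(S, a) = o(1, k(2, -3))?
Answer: 208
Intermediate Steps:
k(X, K) = 4
o(p, Z) = 10
g(S, a) = 10
(g(0, -2*(-2)) + 238) - 40 = (10 + 238) - 40 = 248 - 40 = 208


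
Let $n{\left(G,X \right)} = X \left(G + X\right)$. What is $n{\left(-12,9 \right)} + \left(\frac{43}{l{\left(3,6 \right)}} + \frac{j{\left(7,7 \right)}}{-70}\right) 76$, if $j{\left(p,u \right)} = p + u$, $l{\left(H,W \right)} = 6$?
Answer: $\frac{7537}{15} \approx 502.47$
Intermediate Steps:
$n{\left(-12,9 \right)} + \left(\frac{43}{l{\left(3,6 \right)}} + \frac{j{\left(7,7 \right)}}{-70}\right) 76 = 9 \left(-12 + 9\right) + \left(\frac{43}{6} + \frac{7 + 7}{-70}\right) 76 = 9 \left(-3\right) + \left(43 \cdot \frac{1}{6} + 14 \left(- \frac{1}{70}\right)\right) 76 = -27 + \left(\frac{43}{6} - \frac{1}{5}\right) 76 = -27 + \frac{209}{30} \cdot 76 = -27 + \frac{7942}{15} = \frac{7537}{15}$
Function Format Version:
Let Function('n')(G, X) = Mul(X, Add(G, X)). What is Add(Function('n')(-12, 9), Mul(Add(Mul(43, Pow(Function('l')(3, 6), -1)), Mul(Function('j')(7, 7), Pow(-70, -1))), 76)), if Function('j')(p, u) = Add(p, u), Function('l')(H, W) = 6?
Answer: Rational(7537, 15) ≈ 502.47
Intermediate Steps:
Add(Function('n')(-12, 9), Mul(Add(Mul(43, Pow(Function('l')(3, 6), -1)), Mul(Function('j')(7, 7), Pow(-70, -1))), 76)) = Add(Mul(9, Add(-12, 9)), Mul(Add(Mul(43, Pow(6, -1)), Mul(Add(7, 7), Pow(-70, -1))), 76)) = Add(Mul(9, -3), Mul(Add(Mul(43, Rational(1, 6)), Mul(14, Rational(-1, 70))), 76)) = Add(-27, Mul(Add(Rational(43, 6), Rational(-1, 5)), 76)) = Add(-27, Mul(Rational(209, 30), 76)) = Add(-27, Rational(7942, 15)) = Rational(7537, 15)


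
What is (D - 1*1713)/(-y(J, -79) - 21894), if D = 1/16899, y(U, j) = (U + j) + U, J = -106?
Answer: 28947986/365069097 ≈ 0.079295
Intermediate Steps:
y(U, j) = j + 2*U
D = 1/16899 ≈ 5.9175e-5
(D - 1*1713)/(-y(J, -79) - 21894) = (1/16899 - 1*1713)/(-(-79 + 2*(-106)) - 21894) = (1/16899 - 1713)/(-(-79 - 212) - 21894) = -28947986/(16899*(-1*(-291) - 21894)) = -28947986/(16899*(291 - 21894)) = -28947986/16899/(-21603) = -28947986/16899*(-1/21603) = 28947986/365069097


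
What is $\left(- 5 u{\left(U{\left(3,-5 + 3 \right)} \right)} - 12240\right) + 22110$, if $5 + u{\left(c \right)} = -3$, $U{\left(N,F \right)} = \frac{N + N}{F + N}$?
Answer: $9910$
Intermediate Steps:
$U{\left(N,F \right)} = \frac{2 N}{F + N}$
$u{\left(c \right)} = -8$ ($u{\left(c \right)} = -5 - 3 = -8$)
$\left(- 5 u{\left(U{\left(3,-5 + 3 \right)} \right)} - 12240\right) + 22110 = \left(\left(-5\right) \left(-8\right) - 12240\right) + 22110 = \left(40 - 12240\right) + 22110 = -12200 + 22110 = 9910$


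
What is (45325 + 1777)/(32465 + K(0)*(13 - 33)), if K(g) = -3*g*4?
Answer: 47102/32465 ≈ 1.4509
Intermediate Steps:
K(g) = -12*g
(45325 + 1777)/(32465 + K(0)*(13 - 33)) = (45325 + 1777)/(32465 + (-12*0)*(13 - 33)) = 47102/(32465 + 0*(-20)) = 47102/(32465 + 0) = 47102/32465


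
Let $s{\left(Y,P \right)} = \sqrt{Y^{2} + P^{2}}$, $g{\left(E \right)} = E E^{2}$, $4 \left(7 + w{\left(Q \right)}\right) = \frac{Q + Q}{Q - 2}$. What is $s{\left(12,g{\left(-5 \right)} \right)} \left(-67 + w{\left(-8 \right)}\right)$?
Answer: $- \frac{368 \sqrt{15769}}{5} \approx -9242.3$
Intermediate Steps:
$w{\left(Q \right)} = -7 + \frac{Q}{2 \left(-2 + Q\right)}$ ($w{\left(Q \right)} = -7 + \frac{\left(Q + Q\right) \frac{1}{Q - 2}}{4} = -7 + \frac{2 Q \frac{1}{-2 + Q}}{4} = -7 + \frac{Q}{2 \left(-2 + Q\right)}$)
$g{\left(E \right)} = E^{3}$
$s{\left(Y,P \right)} = \sqrt{P^{2} + Y^{2}}$
$s{\left(12,g{\left(-5 \right)} \right)} \left(-67 + w{\left(-8 \right)}\right) = \sqrt{\left(\left(-5\right)^{3}\right)^{2} + 12^{2}} \left(-67 + \frac{28 - -104}{2 \left(-2 - 8\right)}\right) = \sqrt{\left(-125\right)^{2} + 144} \left(-67 + \frac{28 + 104}{2 \left(-10\right)}\right) = \sqrt{15625 + 144} \left(-67 + \frac{1}{2} \left(- \frac{1}{10}\right) 132\right) = \sqrt{15769} \left(-67 - \frac{33}{5}\right) = \sqrt{15769} \left(- \frac{368}{5}\right) = - \frac{368 \sqrt{15769}}{5}$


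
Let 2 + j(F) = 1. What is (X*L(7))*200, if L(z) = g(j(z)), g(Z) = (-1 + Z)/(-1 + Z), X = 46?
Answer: 9200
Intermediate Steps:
j(F) = -1 (j(F) = -2 + 1 = -1)
g(Z) = 1
L(z) = 1
(X*L(7))*200 = (46*1)*200 = 46*200 = 9200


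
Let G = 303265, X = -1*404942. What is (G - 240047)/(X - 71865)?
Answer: -63218/476807 ≈ -0.13259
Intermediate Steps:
X = -404942
(G - 240047)/(X - 71865) = (303265 - 240047)/(-404942 - 71865) = 63218/(-476807) = 63218*(-1/476807) = -63218/476807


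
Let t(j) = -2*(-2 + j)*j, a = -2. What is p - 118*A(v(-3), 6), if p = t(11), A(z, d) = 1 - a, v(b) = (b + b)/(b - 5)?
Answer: -552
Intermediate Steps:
v(b) = 2*b/(-5 + b) (v(b) = (2*b)/(-5 + b) = 2*b/(-5 + b))
t(j) = -2*j*(-2 + j)
A(z, d) = 3 (A(z, d) = 1 - 1*(-2) = 1 + 2 = 3)
p = -198 (p = 2*11*(2 - 1*11) = 2*11*(2 - 11) = 2*11*(-9) = -198)
p - 118*A(v(-3), 6) = -198 - 118*3 = -198 - 354 = -552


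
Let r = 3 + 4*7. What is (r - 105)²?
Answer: 5476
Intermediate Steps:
r = 31 (r = 3 + 28 = 31)
(r - 105)² = (31 - 105)² = (-74)² = 5476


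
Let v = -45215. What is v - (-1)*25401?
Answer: -19814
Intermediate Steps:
v - (-1)*25401 = -45215 - (-1)*25401 = -45215 - 1*(-25401) = -45215 + 25401 = -19814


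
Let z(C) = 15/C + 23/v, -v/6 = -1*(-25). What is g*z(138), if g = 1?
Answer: -77/1725 ≈ -0.044638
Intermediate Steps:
v = -150 (v = -(-6)*(-25) = -6*25 = -150)
z(C) = -23/150 + 15/C (z(C) = 15/C + 23/(-150) = 15/C + 23*(-1/150) = 15/C - 23/150 = -23/150 + 15/C)
g*z(138) = 1*(-23/150 + 15/138) = 1*(-23/150 + 15*(1/138)) = 1*(-23/150 + 5/46) = 1*(-77/1725) = -77/1725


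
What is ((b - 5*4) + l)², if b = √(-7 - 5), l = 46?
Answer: 664 + 104*I*√3 ≈ 664.0 + 180.13*I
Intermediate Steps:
b = 2*I*√3 (b = √(-12) = 2*I*√3 ≈ 3.4641*I)
((b - 5*4) + l)² = ((2*I*√3 - 5*4) + 46)² = ((2*I*√3 - 20) + 46)² = ((-20 + 2*I*√3) + 46)² = (26 + 2*I*√3)²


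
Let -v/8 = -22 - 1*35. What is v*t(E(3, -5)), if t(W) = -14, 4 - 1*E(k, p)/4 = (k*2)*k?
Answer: -6384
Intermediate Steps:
E(k, p) = 16 - 8*k**2 (E(k, p) = 16 - 4*k*2*k = 16 - 4*2*k*k = 16 - 8*k**2)
v = 456 (v = -8*(-22 - 1*35) = -8*(-22 - 35) = -8*(-57) = 456)
v*t(E(3, -5)) = 456*(-14) = -6384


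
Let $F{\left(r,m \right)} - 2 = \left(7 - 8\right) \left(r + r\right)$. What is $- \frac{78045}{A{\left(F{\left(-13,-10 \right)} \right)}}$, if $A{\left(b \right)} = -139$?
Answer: $\frac{78045}{139} \approx 561.47$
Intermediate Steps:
$F{\left(r,m \right)} = 2 - 2 r$ ($F{\left(r,m \right)} = 2 + \left(7 - 8\right) \left(r + r\right) = 2 - 2 r$)
$- \frac{78045}{A{\left(F{\left(-13,-10 \right)} \right)}} = - \frac{78045}{-139} = \left(-78045\right) \left(- \frac{1}{139}\right) = \frac{78045}{139}$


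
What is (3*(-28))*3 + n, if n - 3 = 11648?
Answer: 11399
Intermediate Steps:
n = 11651 (n = 3 + 11648 = 11651)
(3*(-28))*3 + n = (3*(-28))*3 + 11651 = -84*3 + 11651 = -252 + 11651 = 11399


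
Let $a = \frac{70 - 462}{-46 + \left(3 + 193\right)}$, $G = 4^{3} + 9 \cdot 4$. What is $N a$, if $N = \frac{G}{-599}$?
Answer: $\frac{784}{1797} \approx 0.43628$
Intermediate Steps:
$G = 100$ ($G = 64 + 36 = 100$)
$N = - \frac{100}{599}$ ($N = \frac{100}{-599} = 100 \left(- \frac{1}{599}\right) = - \frac{100}{599} \approx -0.16694$)
$a = - \frac{196}{75}$ ($a = - \frac{392}{-46 + 196} = - \frac{392}{150} = \left(-392\right) \frac{1}{150} = - \frac{196}{75} \approx -2.6133$)
$N a = \left(- \frac{100}{599}\right) \left(- \frac{196}{75}\right) = \frac{784}{1797}$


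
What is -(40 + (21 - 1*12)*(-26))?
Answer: 194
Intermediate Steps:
-(40 + (21 - 1*12)*(-26)) = -(40 + (21 - 12)*(-26)) = -(40 + 9*(-26)) = -(40 - 234) = -1*(-194) = 194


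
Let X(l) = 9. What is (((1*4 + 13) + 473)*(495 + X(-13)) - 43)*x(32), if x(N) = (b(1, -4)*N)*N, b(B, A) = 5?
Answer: 1264215040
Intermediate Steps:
x(N) = 5*N² (x(N) = (5*N)*N = 5*N²)
(((1*4 + 13) + 473)*(495 + X(-13)) - 43)*x(32) = (((1*4 + 13) + 473)*(495 + 9) - 43)*(5*32²) = (((4 + 13) + 473)*504 - 43)*(5*1024) = ((17 + 473)*504 - 43)*5120 = (490*504 - 43)*5120 = (246960 - 43)*5120 = 246917*5120 = 1264215040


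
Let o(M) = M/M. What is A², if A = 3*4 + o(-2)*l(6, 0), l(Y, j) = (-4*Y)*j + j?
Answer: 144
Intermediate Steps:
o(M) = 1
l(Y, j) = j - 4*Y*j (l(Y, j) = -4*Y*j + j = j - 4*Y*j)
A = 12 (A = 3*4 + 1*(0*(1 - 4*6)) = 12 + 1*(0*(1 - 24)) = 12 + 1*(0*(-23)) = 12 + 1*0 = 12 + 0 = 12)
A² = 12² = 144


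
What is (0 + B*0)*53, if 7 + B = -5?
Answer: 0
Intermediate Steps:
B = -12 (B = -7 - 5 = -12)
(0 + B*0)*53 = (0 - 12*0)*53 = (0 + 0)*53 = 0*53 = 0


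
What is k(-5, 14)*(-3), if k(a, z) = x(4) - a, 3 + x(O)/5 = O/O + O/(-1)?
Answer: 75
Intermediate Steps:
x(O) = -10 - 5*O (x(O) = -15 + 5*(O/O + O/(-1)) = -15 + 5*(1 + O*(-1)) = -15 + 5*(1 - O) = -15 + (5 - 5*O) = -10 - 5*O)
k(a, z) = -30 - a (k(a, z) = (-10 - 5*4) - a = (-10 - 20) - a = -30 - a)
k(-5, 14)*(-3) = (-30 - 1*(-5))*(-3) = (-30 + 5)*(-3) = -25*(-3) = 75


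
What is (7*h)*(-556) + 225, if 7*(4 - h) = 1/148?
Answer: -567552/37 ≈ -15339.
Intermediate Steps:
h = 4143/1036 (h = 4 - 1/7/148 = 4 - 1/7*1/148 = 4 - 1/1036 = 4143/1036 ≈ 3.9990)
(7*h)*(-556) + 225 = (7*(4143/1036))*(-556) + 225 = (4143/148)*(-556) + 225 = -575877/37 + 225 = -567552/37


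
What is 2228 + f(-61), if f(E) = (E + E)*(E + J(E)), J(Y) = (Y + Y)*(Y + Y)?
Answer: -1806178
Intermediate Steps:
J(Y) = 4*Y² (J(Y) = (2*Y)*(2*Y) = 4*Y²)
f(E) = 2*E*(E + 4*E²) (f(E) = (E + E)*(E + 4*E²) = (2*E)*(E + 4*E²) = 2*E*(E + 4*E²))
2228 + f(-61) = 2228 + (-61)²*(2 + 8*(-61)) = 2228 + 3721*(2 - 488) = 2228 + 3721*(-486) = 2228 - 1808406 = -1806178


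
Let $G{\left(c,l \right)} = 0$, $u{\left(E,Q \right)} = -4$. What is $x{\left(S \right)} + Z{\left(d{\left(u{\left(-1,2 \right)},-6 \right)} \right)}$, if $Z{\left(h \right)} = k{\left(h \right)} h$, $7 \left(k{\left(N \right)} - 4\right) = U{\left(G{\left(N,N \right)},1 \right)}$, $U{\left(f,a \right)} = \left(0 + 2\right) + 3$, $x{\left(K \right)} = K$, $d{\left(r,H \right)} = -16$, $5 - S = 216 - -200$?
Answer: $- \frac{3405}{7} \approx -486.43$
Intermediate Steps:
$S = -411$ ($S = 5 - \left(216 - -200\right) = 5 - \left(216 + 200\right) = 5 - 416 = -411$)
$U{\left(f,a \right)} = 5$ ($U{\left(f,a \right)} = 2 + 3 = 5$)
$k{\left(N \right)} = \frac{33}{7}$ ($k{\left(N \right)} = 4 + \frac{1}{7} \cdot 5 = 4 + \frac{5}{7} = \frac{33}{7}$)
$Z{\left(h \right)} = \frac{33 h}{7}$
$x{\left(S \right)} + Z{\left(d{\left(u{\left(-1,2 \right)},-6 \right)} \right)} = -411 + \frac{33}{7} \left(-16\right) = -411 - \frac{528}{7} = - \frac{3405}{7}$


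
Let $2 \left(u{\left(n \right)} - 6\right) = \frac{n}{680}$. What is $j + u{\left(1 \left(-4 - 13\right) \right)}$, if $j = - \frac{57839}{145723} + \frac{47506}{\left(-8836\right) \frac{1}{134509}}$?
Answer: $- \frac{18623210413449667}{25752168560} \approx -7.2317 \cdot 10^{5}$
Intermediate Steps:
$u{\left(n \right)} = 6 + \frac{n}{1360}$ ($u{\left(n \right)} = 6 + \frac{n \frac{1}{680}}{2} = 6 + \frac{\frac{1}{680} n}{2} = 6 + \frac{n}{1360}$)
$j = - \frac{465584115113973}{643804214}$ ($j = \left(-57839\right) \frac{1}{145723} + \frac{47506}{\left(-8836\right) \frac{1}{134509}} = - \frac{57839}{145723} + \frac{47506}{- \frac{8836}{134509}} = - \frac{57839}{145723} + 47506 \left(- \frac{134509}{8836}\right) = - \frac{57839}{145723} - \frac{3194992277}{4418} = - \frac{465584115113973}{643804214} \approx -7.2318 \cdot 10^{5}$)
$j + u{\left(1 \left(-4 - 13\right) \right)} = - \frac{465584115113973}{643804214} + \left(6 + \frac{1 \left(-4 - 13\right)}{1360}\right) = - \frac{465584115113973}{643804214} + \left(6 + \frac{1 \left(-17\right)}{1360}\right) = - \frac{465584115113973}{643804214} + \left(6 + \frac{1}{1360} \left(-17\right)\right) = - \frac{465584115113973}{643804214} + \left(6 - \frac{1}{80}\right) = - \frac{465584115113973}{643804214} + \frac{479}{80} = - \frac{18623210413449667}{25752168560}$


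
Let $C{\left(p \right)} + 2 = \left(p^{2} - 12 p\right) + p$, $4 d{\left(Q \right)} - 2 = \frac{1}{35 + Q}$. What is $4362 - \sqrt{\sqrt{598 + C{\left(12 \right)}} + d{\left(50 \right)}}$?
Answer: $4362 - \frac{\sqrt{14535 + 115600 \sqrt{38}}}{170} \approx 4357.0$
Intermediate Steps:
$d{\left(Q \right)} = \frac{1}{2} + \frac{1}{4 \left(35 + Q\right)}$
$C{\left(p \right)} = -2 + p^{2} - 11 p$ ($C{\left(p \right)} = -2 + \left(\left(p^{2} - 12 p\right) + p\right) = -2 + \left(p^{2} - 11 p\right) = -2 + p^{2} - 11 p$)
$4362 - \sqrt{\sqrt{598 + C{\left(12 \right)}} + d{\left(50 \right)}} = 4362 - \sqrt{\sqrt{598 - \left(134 - 144\right)} + \frac{71 + 2 \cdot 50}{4 \left(35 + 50\right)}} = 4362 - \sqrt{\sqrt{598 - -10} + \frac{71 + 100}{4 \cdot 85}} = 4362 - \sqrt{\sqrt{598 + 10} + \frac{1}{4} \cdot \frac{1}{85} \cdot 171} = 4362 - \sqrt{\sqrt{608} + \frac{171}{340}} = 4362 - \sqrt{4 \sqrt{38} + \frac{171}{340}} = 4362 - \sqrt{\frac{171}{340} + 4 \sqrt{38}}$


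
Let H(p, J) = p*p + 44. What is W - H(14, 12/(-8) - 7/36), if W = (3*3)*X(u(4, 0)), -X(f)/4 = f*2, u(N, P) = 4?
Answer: -528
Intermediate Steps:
H(p, J) = 44 + p² (H(p, J) = p² + 44 = 44 + p²)
X(f) = -8*f (X(f) = -4*f*2 = -8*f)
W = -288 (W = (3*3)*(-8*4) = 9*(-32) = -288)
W - H(14, 12/(-8) - 7/36) = -288 - (44 + 14²) = -288 - (44 + 196) = -288 - 1*240 = -288 - 240 = -528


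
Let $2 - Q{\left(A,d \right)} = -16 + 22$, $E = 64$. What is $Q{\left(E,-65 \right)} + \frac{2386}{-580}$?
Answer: $- \frac{2353}{290} \approx -8.1138$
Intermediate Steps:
$Q{\left(A,d \right)} = -4$ ($Q{\left(A,d \right)} = 2 - \left(-16 + 22\right) = 2 - 6 = -4$)
$Q{\left(E,-65 \right)} + \frac{2386}{-580} = -4 + \frac{2386}{-580} = -4 + 2386 \left(- \frac{1}{580}\right) = -4 - \frac{1193}{290} = - \frac{2353}{290}$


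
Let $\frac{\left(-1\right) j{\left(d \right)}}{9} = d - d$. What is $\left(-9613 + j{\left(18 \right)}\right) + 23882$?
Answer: $14269$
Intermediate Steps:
$j{\left(d \right)} = 0$ ($j{\left(d \right)} = - 9 \left(d - d\right) = \left(-9\right) 0 = 0$)
$\left(-9613 + j{\left(18 \right)}\right) + 23882 = \left(-9613 + 0\right) + 23882 = -9613 + 23882 = 14269$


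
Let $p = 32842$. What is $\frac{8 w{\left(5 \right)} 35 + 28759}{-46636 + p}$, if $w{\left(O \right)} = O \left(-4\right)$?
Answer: $- \frac{23159}{13794} \approx -1.6789$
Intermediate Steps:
$w{\left(O \right)} = - 4 O$
$\frac{8 w{\left(5 \right)} 35 + 28759}{-46636 + p} = \frac{8 \left(\left(-4\right) 5\right) 35 + 28759}{-46636 + 32842} = \frac{8 \left(-20\right) 35 + 28759}{-13794} = \left(\left(-160\right) 35 + 28759\right) \left(- \frac{1}{13794}\right) = \left(-5600 + 28759\right) \left(- \frac{1}{13794}\right) = 23159 \left(- \frac{1}{13794}\right) = - \frac{23159}{13794}$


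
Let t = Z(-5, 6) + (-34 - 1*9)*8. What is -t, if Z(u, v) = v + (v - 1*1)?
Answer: 333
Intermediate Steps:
Z(u, v) = -1 + 2*v (Z(u, v) = v + (v - 1) = v + (-1 + v) = -1 + 2*v)
t = -333 (t = (-1 + 2*6) + (-34 - 1*9)*8 = (-1 + 12) + (-34 - 9)*8 = 11 - 43*8 = 11 - 344 = -333)
-t = -1*(-333) = 333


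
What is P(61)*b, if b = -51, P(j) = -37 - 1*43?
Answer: 4080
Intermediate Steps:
P(j) = -80 (P(j) = -37 - 43 = -80)
P(61)*b = -80*(-51) = 4080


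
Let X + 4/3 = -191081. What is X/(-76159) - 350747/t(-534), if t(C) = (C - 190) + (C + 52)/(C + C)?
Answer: 43014978627971/88277800875 ≈ 487.27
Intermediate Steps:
t(C) = -190 + C + (52 + C)/(2*C) (t(C) = (-190 + C) + (52 + C)/((2*C)) = (-190 + C) + (52 + C)*(1/(2*C)) = (-190 + C) + (52 + C)/(2*C) = -190 + C + (52 + C)/(2*C))
X = -573247/3 (X = -4/3 - 191081 = -573247/3 ≈ -1.9108e+5)
X/(-76159) - 350747/t(-534) = -573247/3/(-76159) - 350747/(-379/2 - 534 + 26/(-534)) = -573247/3*(-1/76159) - 350747/(-379/2 - 534 + 26*(-1/534)) = 573247/228477 - 350747/(-379/2 - 534 - 13/267) = 573247/228477 - 350747/(-386375/534) = 573247/228477 - 350747*(-534/386375) = 573247/228477 + 187298898/386375 = 43014978627971/88277800875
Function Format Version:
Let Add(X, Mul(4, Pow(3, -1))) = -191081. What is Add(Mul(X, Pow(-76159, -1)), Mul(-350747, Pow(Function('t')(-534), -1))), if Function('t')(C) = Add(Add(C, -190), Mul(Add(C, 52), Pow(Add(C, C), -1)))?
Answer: Rational(43014978627971, 88277800875) ≈ 487.27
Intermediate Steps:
Function('t')(C) = Add(-190, C, Mul(Rational(1, 2), Pow(C, -1), Add(52, C))) (Function('t')(C) = Add(Add(-190, C), Mul(Add(52, C), Pow(Mul(2, C), -1))) = Add(Add(-190, C), Mul(Add(52, C), Mul(Rational(1, 2), Pow(C, -1)))) = Add(Add(-190, C), Mul(Rational(1, 2), Pow(C, -1), Add(52, C))) = Add(-190, C, Mul(Rational(1, 2), Pow(C, -1), Add(52, C))))
X = Rational(-573247, 3) (X = Add(Rational(-4, 3), -191081) = Rational(-573247, 3) ≈ -1.9108e+5)
Add(Mul(X, Pow(-76159, -1)), Mul(-350747, Pow(Function('t')(-534), -1))) = Add(Mul(Rational(-573247, 3), Pow(-76159, -1)), Mul(-350747, Pow(Add(Rational(-379, 2), -534, Mul(26, Pow(-534, -1))), -1))) = Add(Mul(Rational(-573247, 3), Rational(-1, 76159)), Mul(-350747, Pow(Add(Rational(-379, 2), -534, Mul(26, Rational(-1, 534))), -1))) = Add(Rational(573247, 228477), Mul(-350747, Pow(Add(Rational(-379, 2), -534, Rational(-13, 267)), -1))) = Add(Rational(573247, 228477), Mul(-350747, Pow(Rational(-386375, 534), -1))) = Add(Rational(573247, 228477), Mul(-350747, Rational(-534, 386375))) = Add(Rational(573247, 228477), Rational(187298898, 386375)) = Rational(43014978627971, 88277800875)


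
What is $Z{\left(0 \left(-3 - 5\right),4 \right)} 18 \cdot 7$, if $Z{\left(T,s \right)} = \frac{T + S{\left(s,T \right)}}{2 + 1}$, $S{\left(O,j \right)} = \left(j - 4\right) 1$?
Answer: $-168$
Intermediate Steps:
$S{\left(O,j \right)} = -4 + j$ ($S{\left(O,j \right)} = \left(-4 + j\right) 1 = -4 + j$)
$Z{\left(T,s \right)} = - \frac{4}{3} + \frac{2 T}{3}$ ($Z{\left(T,s \right)} = \frac{T + \left(-4 + T\right)}{2 + 1} = \frac{-4 + 2 T}{3} = \left(-4 + 2 T\right) \frac{1}{3} = - \frac{4}{3} + \frac{2 T}{3}$)
$Z{\left(0 \left(-3 - 5\right),4 \right)} 18 \cdot 7 = \left(- \frac{4}{3} + \frac{2 \cdot 0 \left(-3 - 5\right)}{3}\right) 18 \cdot 7 = \left(- \frac{4}{3} + \frac{2 \cdot 0 \left(-8\right)}{3}\right) 18 \cdot 7 = \left(- \frac{4}{3} + \frac{2}{3} \cdot 0\right) 18 \cdot 7 = \left(- \frac{4}{3} + 0\right) 18 \cdot 7 = \left(- \frac{4}{3}\right) 18 \cdot 7 = \left(-24\right) 7 = -168$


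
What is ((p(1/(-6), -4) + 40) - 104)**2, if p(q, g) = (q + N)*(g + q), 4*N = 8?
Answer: 6651241/1296 ≈ 5132.1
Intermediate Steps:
N = 2 (N = (1/4)*8 = 2)
p(q, g) = (2 + q)*(g + q) (p(q, g) = (q + 2)*(g + q) = (2 + q)*(g + q))
((p(1/(-6), -4) + 40) - 104)**2 = ((((1/(-6))**2 + 2*(-4) + 2/(-6) - 4/(-6)) + 40) - 104)**2 = ((((-1/6)**2 - 8 + 2*(-1/6) - 4*(-1/6)) + 40) - 104)**2 = (((1/36 - 8 - 1/3 + 2/3) + 40) - 104)**2 = ((-275/36 + 40) - 104)**2 = (1165/36 - 104)**2 = (-2579/36)**2 = 6651241/1296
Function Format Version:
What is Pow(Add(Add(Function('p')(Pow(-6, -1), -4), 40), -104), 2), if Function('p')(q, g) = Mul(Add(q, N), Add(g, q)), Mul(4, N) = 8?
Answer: Rational(6651241, 1296) ≈ 5132.1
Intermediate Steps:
N = 2 (N = Mul(Rational(1, 4), 8) = 2)
Function('p')(q, g) = Mul(Add(2, q), Add(g, q)) (Function('p')(q, g) = Mul(Add(q, 2), Add(g, q)) = Mul(Add(2, q), Add(g, q)))
Pow(Add(Add(Function('p')(Pow(-6, -1), -4), 40), -104), 2) = Pow(Add(Add(Add(Pow(Pow(-6, -1), 2), Mul(2, -4), Mul(2, Pow(-6, -1)), Mul(-4, Pow(-6, -1))), 40), -104), 2) = Pow(Add(Add(Add(Pow(Rational(-1, 6), 2), -8, Mul(2, Rational(-1, 6)), Mul(-4, Rational(-1, 6))), 40), -104), 2) = Pow(Add(Add(Add(Rational(1, 36), -8, Rational(-1, 3), Rational(2, 3)), 40), -104), 2) = Pow(Add(Add(Rational(-275, 36), 40), -104), 2) = Pow(Add(Rational(1165, 36), -104), 2) = Pow(Rational(-2579, 36), 2) = Rational(6651241, 1296)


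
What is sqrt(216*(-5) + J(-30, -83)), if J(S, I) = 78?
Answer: I*sqrt(1002) ≈ 31.654*I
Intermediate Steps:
sqrt(216*(-5) + J(-30, -83)) = sqrt(216*(-5) + 78) = sqrt(-1080 + 78) = sqrt(-1002) = I*sqrt(1002)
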